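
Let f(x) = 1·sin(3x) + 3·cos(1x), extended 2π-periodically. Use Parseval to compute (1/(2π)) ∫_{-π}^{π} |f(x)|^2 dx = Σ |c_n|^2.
Σ |c_n|^2 = 5

Expand |f|^2 and use orthogonality of {sin(nx), cos(mx)} on [-π, π]:
  ∫_{-π}^{π} sin(nx)^2 dx = π, ∫ cos(mx)^2 dx = π, and cross terms integrate to 0.
So ∫_{-π}^{π} f(x)^2 dx = 1^2 · π + 3^2 · π = (1 + 9)π.
Divide by 2π: (1 + 9)/2 = 5.
By Parseval, this equals Σ |c_n|^2.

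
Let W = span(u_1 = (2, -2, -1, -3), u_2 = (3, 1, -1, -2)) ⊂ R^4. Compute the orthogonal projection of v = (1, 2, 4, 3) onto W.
proj_W(v) = (-115/149, 415/149, 95/149, 360/149)

Set up U = [u_1 | ... | u_2] ∈ R^(4×2). The projector onto W = col(U) is P = U (U^T U)^(-1) U^T.
Compute U^T U =
  [18, 11]
  [11, 15],
and U^T v = (-15, -5).
Solve U^T U · c = U^T v for the coefficients: c = (-170/149, 75/149). The projection is proj_W(v) = U c.
Check: (v - proj_W(v)) · u_1 = 0  (should be 0).
Check: (v - proj_W(v)) · u_2 = 0  (should be 0).
Result: proj_W(v) = (-115/149, 415/149, 95/149, 360/149).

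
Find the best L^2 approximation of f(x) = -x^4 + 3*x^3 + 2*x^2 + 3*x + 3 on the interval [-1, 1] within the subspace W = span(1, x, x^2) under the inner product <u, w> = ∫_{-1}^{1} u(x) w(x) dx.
g(x) = 8*x^2/7 + 24*x/5 + 108/35

The best approximation g ∈ W is the orthogonal projection of f onto W. Writing g = a_0 + a_1 x + a_2 x^2, the coefficients solve the normal equations G · a = b where
  G_{ij} = <φ_i, φ_j> and b_i = <f, φ_i>, with φ_0 = 1, φ_1 = x, φ_2 = x^2.
G =
  [2, 0, 2/3]
  [0, 2/3, 0]
  [2/3, 0, 2/5],
b = (104/15, 16/5, 88/35).
Solving gives a_0 = 108/35, a_1 = 24/5, a_2 = 8/7, so
  g(x) = 8*x^2/7 + 24*x/5 + 108/35.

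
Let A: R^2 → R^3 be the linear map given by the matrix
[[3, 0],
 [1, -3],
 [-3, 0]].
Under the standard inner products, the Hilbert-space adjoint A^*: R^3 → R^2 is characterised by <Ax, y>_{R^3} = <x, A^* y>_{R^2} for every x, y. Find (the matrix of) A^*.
A^* = A^T =
[[3, 1, -3],
 [0, -3, 0]]

For real matrices with standard dot products, the defining identity <Ax, y> = <x, A^* y> gives (Ax)^T y = x^T (A^*) y, i.e. x^T A^T y = x^T (A^*) y. Since this holds for all x, y, we must have A^* = A^T. Therefore
A^* =
[[3, 1, -3],
 [0, -3, 0]].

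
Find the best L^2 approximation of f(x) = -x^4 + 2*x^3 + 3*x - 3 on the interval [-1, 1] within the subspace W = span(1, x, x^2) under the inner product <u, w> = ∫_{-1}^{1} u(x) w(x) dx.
g(x) = -6*x^2/7 + 21*x/5 - 102/35

The best approximation g ∈ W is the orthogonal projection of f onto W. Writing g = a_0 + a_1 x + a_2 x^2, the coefficients solve the normal equations G · a = b where
  G_{ij} = <φ_i, φ_j> and b_i = <f, φ_i>, with φ_0 = 1, φ_1 = x, φ_2 = x^2.
G =
  [2, 0, 2/3]
  [0, 2/3, 0]
  [2/3, 0, 2/5],
b = (-32/5, 14/5, -16/7).
Solving gives a_0 = -102/35, a_1 = 21/5, a_2 = -6/7, so
  g(x) = -6*x^2/7 + 21*x/5 - 102/35.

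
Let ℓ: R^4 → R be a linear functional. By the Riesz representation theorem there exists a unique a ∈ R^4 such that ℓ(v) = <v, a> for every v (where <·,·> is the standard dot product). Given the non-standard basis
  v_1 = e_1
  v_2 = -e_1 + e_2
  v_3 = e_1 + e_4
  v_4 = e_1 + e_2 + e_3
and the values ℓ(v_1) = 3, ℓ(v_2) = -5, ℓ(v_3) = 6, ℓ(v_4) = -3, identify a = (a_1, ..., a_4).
a = (3, -2, -4, 3)

Write a = (a_1, ..., a_4) in the standard basis. For each basis vector v_i, ℓ(v_i) = <v_i, a> is a linear equation in the a_j's. Collect the n equations into a matrix system V a = ℓ, where row i of V is v_i (expressed in the standard basis). Since V is invertible (lower-triangular with 1s on the diagonal, up to permutation), solve by back-substitution:
  V =
[[1, 0, 0, 0],
 [-1, 1, 0, 0],
 [1, 0, 0, 1],
 [1, 1, 1, 0]]
  V a = (3, -5, 6, -3)
Solving gives a = (3, -2, -4, 3).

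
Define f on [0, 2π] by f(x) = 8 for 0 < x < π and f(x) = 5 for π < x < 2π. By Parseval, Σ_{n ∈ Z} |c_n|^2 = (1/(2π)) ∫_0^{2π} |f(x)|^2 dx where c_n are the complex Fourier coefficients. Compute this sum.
Σ |c_n|^2 = 89/2

Parseval equates the L^2 energy of f (normalised by 1/(2π)) with the ℓ^2 sum of its Fourier coefficients: (1/(2π)) ∫_0^{2π} |f|^2 = Σ |c_n|^2.
Compute the left side: (1/(2π)) [∫_0^π 8^2 dx + ∫_π^{2π} 5^2 dx] = (1/(2π)) · (64π + 25π) = (64 + 25)/2 = 89/2.
So Σ_{n ∈ Z} |c_n|^2 = 89/2.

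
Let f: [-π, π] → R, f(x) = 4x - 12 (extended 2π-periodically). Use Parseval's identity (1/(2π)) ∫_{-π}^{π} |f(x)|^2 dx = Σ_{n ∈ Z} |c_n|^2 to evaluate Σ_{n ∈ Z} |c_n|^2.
Σ |c_n|^2 = 16π^2/3 + 144

Expand and integrate term by term over [-π, π]:
  ∫ (4x)^2 dx = 16·(2π^3/3); ∫ 2·4·(-12)·x dx = 0 (odd integrand); ∫ (-12)^2 dx = 144·2π.
So (1/(2π)) ∫_{-π}^{π} (4x - 12)^2 dx = 16π^2/3 + 144 = 16π^2/3 + 144.
Parseval ⇒ Σ |c_n|^2 = 16π^2/3 + 144.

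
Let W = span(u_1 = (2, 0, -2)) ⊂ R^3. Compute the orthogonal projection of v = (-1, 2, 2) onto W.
proj_W(v) = (-3/2, 0, 3/2)

Set up U = [u_1 | ... | u_1] ∈ R^(3×1). The projector onto W = col(U) is P = U (U^T U)^(-1) U^T.
Compute U^T U =
  [8],
and U^T v = (-6).
Solve U^T U · c = U^T v for the coefficients: c = (-3/4). The projection is proj_W(v) = U c.
Check: (v - proj_W(v)) · u_1 = 0  (should be 0).
Result: proj_W(v) = (-3/2, 0, 3/2).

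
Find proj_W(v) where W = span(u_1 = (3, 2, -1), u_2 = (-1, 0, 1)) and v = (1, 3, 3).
proj_W(v) = (2/3, 10/3, 8/3)

Set up U = [u_1 | ... | u_2] ∈ R^(3×2). The projector onto W = col(U) is P = U (U^T U)^(-1) U^T.
Compute U^T U =
  [14, -4]
  [-4, 2],
and U^T v = (6, 2).
Solve U^T U · c = U^T v for the coefficients: c = (5/3, 13/3). The projection is proj_W(v) = U c.
Check: (v - proj_W(v)) · u_1 = 0  (should be 0).
Check: (v - proj_W(v)) · u_2 = 0  (should be 0).
Result: proj_W(v) = (2/3, 10/3, 8/3).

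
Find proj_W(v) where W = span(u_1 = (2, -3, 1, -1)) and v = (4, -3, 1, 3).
proj_W(v) = (2, -3, 1, -1)

Set up U = [u_1 | ... | u_1] ∈ R^(4×1). The projector onto W = col(U) is P = U (U^T U)^(-1) U^T.
Compute U^T U =
  [15],
and U^T v = (15).
Solve U^T U · c = U^T v for the coefficients: c = (1). The projection is proj_W(v) = U c.
Check: (v - proj_W(v)) · u_1 = 0  (should be 0).
Result: proj_W(v) = (2, -3, 1, -1).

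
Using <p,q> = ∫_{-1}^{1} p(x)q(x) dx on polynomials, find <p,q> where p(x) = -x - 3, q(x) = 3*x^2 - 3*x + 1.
<p,q> = -10

Expand the product: p(x)·q(x) = -3*x^3 - 6*x^2 + 8*x - 3.
∫_{-1}^{1} of each monomial x^k gives [2/(k+1) if k even, 0 if k odd]. Integrating term-by-term (or equivalently evaluating the antiderivative F(x) = -3*x^4/4 - 2*x^3 + 4*x^2 - 3*x at the endpoints):
  F(1) − F(−1) = -7/4 − (33/4) = -10.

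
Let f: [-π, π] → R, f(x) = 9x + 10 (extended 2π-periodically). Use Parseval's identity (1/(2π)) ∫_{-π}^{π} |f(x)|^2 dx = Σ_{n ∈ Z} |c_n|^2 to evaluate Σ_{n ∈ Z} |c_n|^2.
Σ |c_n|^2 = 27π^2 + 100

Expand and integrate term by term over [-π, π]:
  ∫ (9x)^2 dx = 81·(2π^3/3); ∫ 2·9·(10)·x dx = 0 (odd integrand); ∫ 10^2 dx = 100·2π.
So (1/(2π)) ∫_{-π}^{π} (9x + 10)^2 dx = 81π^2/3 + 100 = 27π^2 + 100.
Parseval ⇒ Σ |c_n|^2 = 27π^2 + 100.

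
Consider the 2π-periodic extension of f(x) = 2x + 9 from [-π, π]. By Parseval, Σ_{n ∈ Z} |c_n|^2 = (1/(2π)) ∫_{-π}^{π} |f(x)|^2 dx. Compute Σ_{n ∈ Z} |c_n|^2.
Σ |c_n|^2 = 4π^2/3 + 81

Expand and integrate term by term over [-π, π]:
  ∫ (2x)^2 dx = 4·(2π^3/3); ∫ 2·2·(9)·x dx = 0 (odd integrand); ∫ 9^2 dx = 81·2π.
So (1/(2π)) ∫_{-π}^{π} (2x + 9)^2 dx = 4π^2/3 + 81 = 4π^2/3 + 81.
Parseval ⇒ Σ |c_n|^2 = 4π^2/3 + 81.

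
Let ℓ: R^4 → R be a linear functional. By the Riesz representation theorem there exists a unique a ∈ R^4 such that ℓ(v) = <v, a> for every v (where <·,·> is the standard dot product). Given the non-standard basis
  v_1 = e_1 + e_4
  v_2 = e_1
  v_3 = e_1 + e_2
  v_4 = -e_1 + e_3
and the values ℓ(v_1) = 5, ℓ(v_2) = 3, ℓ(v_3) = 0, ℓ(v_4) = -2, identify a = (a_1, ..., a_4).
a = (3, -3, 1, 2)

Write a = (a_1, ..., a_4) in the standard basis. For each basis vector v_i, ℓ(v_i) = <v_i, a> is a linear equation in the a_j's. Collect the n equations into a matrix system V a = ℓ, where row i of V is v_i (expressed in the standard basis). Since V is invertible (lower-triangular with 1s on the diagonal, up to permutation), solve by back-substitution:
  V =
[[1, 0, 0, 1],
 [1, 0, 0, 0],
 [1, 1, 0, 0],
 [-1, 0, 1, 0]]
  V a = (5, 3, 0, -2)
Solving gives a = (3, -3, 1, 2).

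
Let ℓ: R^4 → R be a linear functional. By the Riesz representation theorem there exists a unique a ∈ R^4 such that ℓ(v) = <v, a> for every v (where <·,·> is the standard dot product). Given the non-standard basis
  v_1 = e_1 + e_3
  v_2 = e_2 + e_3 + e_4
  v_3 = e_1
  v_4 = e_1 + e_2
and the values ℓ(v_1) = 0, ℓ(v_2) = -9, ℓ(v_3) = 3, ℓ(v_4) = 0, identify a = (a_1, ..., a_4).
a = (3, -3, -3, -3)

Write a = (a_1, ..., a_4) in the standard basis. For each basis vector v_i, ℓ(v_i) = <v_i, a> is a linear equation in the a_j's. Collect the n equations into a matrix system V a = ℓ, where row i of V is v_i (expressed in the standard basis). Since V is invertible (lower-triangular with 1s on the diagonal, up to permutation), solve by back-substitution:
  V =
[[1, 0, 1, 0],
 [0, 1, 1, 1],
 [1, 0, 0, 0],
 [1, 1, 0, 0]]
  V a = (0, -9, 3, 0)
Solving gives a = (3, -3, -3, -3).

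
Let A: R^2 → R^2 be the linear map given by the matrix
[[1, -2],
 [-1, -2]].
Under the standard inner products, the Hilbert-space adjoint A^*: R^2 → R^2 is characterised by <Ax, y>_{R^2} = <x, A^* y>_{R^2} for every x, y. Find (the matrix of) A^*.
A^* = A^T =
[[1, -1],
 [-2, -2]]

For real matrices with standard dot products, the defining identity <Ax, y> = <x, A^* y> gives (Ax)^T y = x^T (A^*) y, i.e. x^T A^T y = x^T (A^*) y. Since this holds for all x, y, we must have A^* = A^T. Therefore
A^* =
[[1, -1],
 [-2, -2]].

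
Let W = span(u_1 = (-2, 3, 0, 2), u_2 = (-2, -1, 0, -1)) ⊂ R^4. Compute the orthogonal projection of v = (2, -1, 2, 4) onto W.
proj_W(v) = (238/101, 115/101, 0, 116/101)

Set up U = [u_1 | ... | u_2] ∈ R^(4×2). The projector onto W = col(U) is P = U (U^T U)^(-1) U^T.
Compute U^T U =
  [17, -1]
  [-1, 6],
and U^T v = (1, -7).
Solve U^T U · c = U^T v for the coefficients: c = (-1/101, -118/101). The projection is proj_W(v) = U c.
Check: (v - proj_W(v)) · u_1 = 0  (should be 0).
Check: (v - proj_W(v)) · u_2 = 0  (should be 0).
Result: proj_W(v) = (238/101, 115/101, 0, 116/101).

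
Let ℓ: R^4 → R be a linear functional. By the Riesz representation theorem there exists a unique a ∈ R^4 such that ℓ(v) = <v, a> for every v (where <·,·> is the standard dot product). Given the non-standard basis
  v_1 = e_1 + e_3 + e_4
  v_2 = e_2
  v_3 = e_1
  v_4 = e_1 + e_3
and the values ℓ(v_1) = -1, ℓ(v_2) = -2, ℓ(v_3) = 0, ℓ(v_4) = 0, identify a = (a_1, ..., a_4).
a = (0, -2, 0, -1)

Write a = (a_1, ..., a_4) in the standard basis. For each basis vector v_i, ℓ(v_i) = <v_i, a> is a linear equation in the a_j's. Collect the n equations into a matrix system V a = ℓ, where row i of V is v_i (expressed in the standard basis). Since V is invertible (lower-triangular with 1s on the diagonal, up to permutation), solve by back-substitution:
  V =
[[1, 0, 1, 1],
 [0, 1, 0, 0],
 [1, 0, 0, 0],
 [1, 0, 1, 0]]
  V a = (-1, -2, 0, 0)
Solving gives a = (0, -2, 0, -1).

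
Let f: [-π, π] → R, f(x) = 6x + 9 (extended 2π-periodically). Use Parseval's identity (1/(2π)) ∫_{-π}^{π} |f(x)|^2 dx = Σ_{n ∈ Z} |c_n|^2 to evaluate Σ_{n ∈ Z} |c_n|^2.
Σ |c_n|^2 = 12π^2 + 81

Expand and integrate term by term over [-π, π]:
  ∫ (6x)^2 dx = 36·(2π^3/3); ∫ 2·6·(9)·x dx = 0 (odd integrand); ∫ 9^2 dx = 81·2π.
So (1/(2π)) ∫_{-π}^{π} (6x + 9)^2 dx = 36π^2/3 + 81 = 12π^2 + 81.
Parseval ⇒ Σ |c_n|^2 = 12π^2 + 81.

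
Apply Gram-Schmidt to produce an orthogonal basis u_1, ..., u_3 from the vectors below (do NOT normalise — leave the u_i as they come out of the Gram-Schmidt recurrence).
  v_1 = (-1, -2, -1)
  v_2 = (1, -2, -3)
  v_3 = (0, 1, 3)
Orthogonal basis:
  u_1 = (-1, -2, -1)
  u_2 = (2, 0, -2)
  u_3 = (2/3, -2/3, 2/3)

Apply the Gram-Schmidt recurrence
  u_1 = v_1
  u_i = v_i − Σ_{j<i} ((v_i · u_j) / (u_j · u_j)) · u_j.

Step by step this gives:
  u_1 = (-1, -2, -1)
  u_2 = (2, 0, -2)
  u_3 = (2/3, -2/3, 2/3)

Orthogonality check:
  u_2 · u_1 = 0 (should be 0)
  u_3 · u_1 = 0 (should be 0)
  u_3 · u_2 = 0 (should be 0)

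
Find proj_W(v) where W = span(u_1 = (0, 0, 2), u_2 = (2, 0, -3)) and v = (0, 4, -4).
proj_W(v) = (0, 0, -4)

Set up U = [u_1 | ... | u_2] ∈ R^(3×2). The projector onto W = col(U) is P = U (U^T U)^(-1) U^T.
Compute U^T U =
  [4, -6]
  [-6, 13],
and U^T v = (-8, 12).
Solve U^T U · c = U^T v for the coefficients: c = (-2, 0). The projection is proj_W(v) = U c.
Check: (v - proj_W(v)) · u_1 = 0  (should be 0).
Check: (v - proj_W(v)) · u_2 = 0  (should be 0).
Result: proj_W(v) = (0, 0, -4).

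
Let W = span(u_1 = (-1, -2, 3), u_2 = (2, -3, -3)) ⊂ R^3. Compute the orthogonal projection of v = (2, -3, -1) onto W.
proj_W(v) = (356/283, -891/283, -381/283)

Set up U = [u_1 | ... | u_2] ∈ R^(3×2). The projector onto W = col(U) is P = U (U^T U)^(-1) U^T.
Compute U^T U =
  [14, -5]
  [-5, 22],
and U^T v = (1, 16).
Solve U^T U · c = U^T v for the coefficients: c = (102/283, 229/283). The projection is proj_W(v) = U c.
Check: (v - proj_W(v)) · u_1 = 0  (should be 0).
Check: (v - proj_W(v)) · u_2 = 0  (should be 0).
Result: proj_W(v) = (356/283, -891/283, -381/283).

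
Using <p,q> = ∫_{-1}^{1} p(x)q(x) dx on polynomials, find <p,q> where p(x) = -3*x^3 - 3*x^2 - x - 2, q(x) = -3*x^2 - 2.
<p,q> = 98/5

Expand the product: p(x)·q(x) = 9*x^5 + 9*x^4 + 9*x^3 + 12*x^2 + 2*x + 4.
∫_{-1}^{1} of each monomial x^k gives [2/(k+1) if k even, 0 if k odd]. Integrating term-by-term (or equivalently evaluating the antiderivative F(x) = 3*x^6/2 + 9*x^5/5 + 9*x^4/4 + 4*x^3 + x^2 + 4*x at the endpoints):
  F(1) − F(−1) = 291/20 − (-101/20) = 98/5.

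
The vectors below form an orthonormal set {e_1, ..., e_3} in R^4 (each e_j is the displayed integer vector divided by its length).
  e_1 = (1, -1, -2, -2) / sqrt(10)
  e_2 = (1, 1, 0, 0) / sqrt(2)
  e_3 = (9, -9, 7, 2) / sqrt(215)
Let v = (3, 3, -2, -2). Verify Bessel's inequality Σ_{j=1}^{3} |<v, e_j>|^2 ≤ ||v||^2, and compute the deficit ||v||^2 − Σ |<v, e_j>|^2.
Σ |<v, e_j>|^2 = 1114/43; ||v||^2 = 26; deficit = 4/43

Write each e_j = u_j / sqrt(<u_j, u_j>) where u_j is the displayed integer vector. Then <v, e_j> = <v, u_j> / sqrt(<u_j, u_j>), so |<v, e_j>|^2 = <v, u_j>^2 / <u_j, u_j>.
Coefficients: <v, e_1> = 8/sqrt(10), <v, e_2> = 6/sqrt(2), <v, e_3> = -18/sqrt(215).
Square and sum: Σ |<v, e_j>|^2 = 1114/43.
Compute ||v||^2 = v·v = 26.
Deficit = 26 − 1114/43 = 4/43 ≥ 0, confirming Bessel's inequality. (The deficit equals ||v − Σ <v,e_j> e_j||^2, the squared distance from v to span{e_j}.)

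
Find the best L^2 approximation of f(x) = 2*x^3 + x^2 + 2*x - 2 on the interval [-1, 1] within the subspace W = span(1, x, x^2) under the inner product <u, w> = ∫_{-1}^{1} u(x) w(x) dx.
g(x) = x^2 + 16*x/5 - 2

The best approximation g ∈ W is the orthogonal projection of f onto W. Writing g = a_0 + a_1 x + a_2 x^2, the coefficients solve the normal equations G · a = b where
  G_{ij} = <φ_i, φ_j> and b_i = <f, φ_i>, with φ_0 = 1, φ_1 = x, φ_2 = x^2.
G =
  [2, 0, 2/3]
  [0, 2/3, 0]
  [2/3, 0, 2/5],
b = (-10/3, 32/15, -14/15).
Solving gives a_0 = -2, a_1 = 16/5, a_2 = 1, so
  g(x) = x^2 + 16*x/5 - 2.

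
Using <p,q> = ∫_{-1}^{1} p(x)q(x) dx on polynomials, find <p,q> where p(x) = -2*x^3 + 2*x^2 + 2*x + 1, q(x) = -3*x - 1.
<p,q> = -74/15

Expand the product: p(x)·q(x) = 6*x^4 - 4*x^3 - 8*x^2 - 5*x - 1.
∫_{-1}^{1} of each monomial x^k gives [2/(k+1) if k even, 0 if k odd]. Integrating term-by-term (or equivalently evaluating the antiderivative F(x) = 6*x^5/5 - x^4 - 8*x^3/3 - 5*x^2/2 - x at the endpoints):
  F(1) − F(−1) = -179/30 − (-31/30) = -74/15.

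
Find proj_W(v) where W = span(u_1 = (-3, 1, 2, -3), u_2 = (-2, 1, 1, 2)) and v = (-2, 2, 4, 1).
proj_W(v) = (-756/221, 331/221, 25/13, 192/221)

Set up U = [u_1 | ... | u_2] ∈ R^(4×2). The projector onto W = col(U) is P = U (U^T U)^(-1) U^T.
Compute U^T U =
  [23, 3]
  [3, 10],
and U^T v = (13, 12).
Solve U^T U · c = U^T v for the coefficients: c = (94/221, 237/221). The projection is proj_W(v) = U c.
Check: (v - proj_W(v)) · u_1 = 0  (should be 0).
Check: (v - proj_W(v)) · u_2 = 0  (should be 0).
Result: proj_W(v) = (-756/221, 331/221, 25/13, 192/221).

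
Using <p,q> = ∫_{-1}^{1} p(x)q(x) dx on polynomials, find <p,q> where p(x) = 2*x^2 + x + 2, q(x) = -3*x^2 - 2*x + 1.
<p,q> = -12/5

Expand the product: p(x)·q(x) = -6*x^4 - 7*x^3 - 6*x^2 - 3*x + 2.
∫_{-1}^{1} of each monomial x^k gives [2/(k+1) if k even, 0 if k odd]. Integrating term-by-term (or equivalently evaluating the antiderivative F(x) = -6*x^5/5 - 7*x^4/4 - 2*x^3 - 3*x^2/2 + 2*x at the endpoints):
  F(1) − F(−1) = -89/20 − (-41/20) = -12/5.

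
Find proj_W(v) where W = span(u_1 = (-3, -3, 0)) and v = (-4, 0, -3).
proj_W(v) = (-2, -2, 0)

Set up U = [u_1 | ... | u_1] ∈ R^(3×1). The projector onto W = col(U) is P = U (U^T U)^(-1) U^T.
Compute U^T U =
  [18],
and U^T v = (12).
Solve U^T U · c = U^T v for the coefficients: c = (2/3). The projection is proj_W(v) = U c.
Check: (v - proj_W(v)) · u_1 = 0  (should be 0).
Result: proj_W(v) = (-2, -2, 0).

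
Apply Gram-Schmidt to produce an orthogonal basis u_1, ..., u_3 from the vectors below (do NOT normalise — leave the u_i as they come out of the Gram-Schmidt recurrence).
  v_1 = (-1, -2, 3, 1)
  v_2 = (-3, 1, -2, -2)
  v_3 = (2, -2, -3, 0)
Orthogonal basis:
  u_1 = (-1, -2, 3, 1)
  u_2 = (-52/15, 1/15, -3/5, -23/15)
  u_3 = (5/17, -643/221, -401/221, -18/221)

Apply the Gram-Schmidt recurrence
  u_1 = v_1
  u_i = v_i − Σ_{j<i} ((v_i · u_j) / (u_j · u_j)) · u_j.

Step by step this gives:
  u_1 = (-1, -2, 3, 1)
  u_2 = (-52/15, 1/15, -3/5, -23/15)
  u_3 = (5/17, -643/221, -401/221, -18/221)

Orthogonality check:
  u_2 · u_1 = 0 (should be 0)
  u_3 · u_1 = 0 (should be 0)
  u_3 · u_2 = 0 (should be 0)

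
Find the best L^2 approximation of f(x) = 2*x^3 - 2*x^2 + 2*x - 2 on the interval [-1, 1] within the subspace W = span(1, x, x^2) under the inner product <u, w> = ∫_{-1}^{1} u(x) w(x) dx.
g(x) = -2*x^2 + 16*x/5 - 2

The best approximation g ∈ W is the orthogonal projection of f onto W. Writing g = a_0 + a_1 x + a_2 x^2, the coefficients solve the normal equations G · a = b where
  G_{ij} = <φ_i, φ_j> and b_i = <f, φ_i>, with φ_0 = 1, φ_1 = x, φ_2 = x^2.
G =
  [2, 0, 2/3]
  [0, 2/3, 0]
  [2/3, 0, 2/5],
b = (-16/3, 32/15, -32/15).
Solving gives a_0 = -2, a_1 = 16/5, a_2 = -2, so
  g(x) = -2*x^2 + 16*x/5 - 2.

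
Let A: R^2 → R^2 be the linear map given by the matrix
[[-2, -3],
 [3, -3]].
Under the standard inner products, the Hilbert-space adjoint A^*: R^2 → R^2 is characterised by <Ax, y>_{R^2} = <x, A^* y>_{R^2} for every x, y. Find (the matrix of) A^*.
A^* = A^T =
[[-2, 3],
 [-3, -3]]

For real matrices with standard dot products, the defining identity <Ax, y> = <x, A^* y> gives (Ax)^T y = x^T (A^*) y, i.e. x^T A^T y = x^T (A^*) y. Since this holds for all x, y, we must have A^* = A^T. Therefore
A^* =
[[-2, 3],
 [-3, -3]].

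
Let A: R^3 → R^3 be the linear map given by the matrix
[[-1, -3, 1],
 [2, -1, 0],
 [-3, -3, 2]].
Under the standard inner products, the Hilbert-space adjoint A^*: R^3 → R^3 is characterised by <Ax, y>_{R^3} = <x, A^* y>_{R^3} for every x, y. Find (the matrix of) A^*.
A^* = A^T =
[[-1, 2, -3],
 [-3, -1, -3],
 [1, 0, 2]]

For real matrices with standard dot products, the defining identity <Ax, y> = <x, A^* y> gives (Ax)^T y = x^T (A^*) y, i.e. x^T A^T y = x^T (A^*) y. Since this holds for all x, y, we must have A^* = A^T. Therefore
A^* =
[[-1, 2, -3],
 [-3, -1, -3],
 [1, 0, 2]].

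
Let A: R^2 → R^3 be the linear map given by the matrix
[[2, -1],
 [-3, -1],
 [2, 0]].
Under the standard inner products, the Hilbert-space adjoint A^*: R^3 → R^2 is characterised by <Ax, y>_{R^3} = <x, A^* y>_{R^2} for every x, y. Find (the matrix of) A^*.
A^* = A^T =
[[2, -3, 2],
 [-1, -1, 0]]

For real matrices with standard dot products, the defining identity <Ax, y> = <x, A^* y> gives (Ax)^T y = x^T (A^*) y, i.e. x^T A^T y = x^T (A^*) y. Since this holds for all x, y, we must have A^* = A^T. Therefore
A^* =
[[2, -3, 2],
 [-1, -1, 0]].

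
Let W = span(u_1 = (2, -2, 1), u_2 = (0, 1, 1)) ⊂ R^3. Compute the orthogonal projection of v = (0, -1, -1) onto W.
proj_W(v) = (0, -1, -1)

Set up U = [u_1 | ... | u_2] ∈ R^(3×2). The projector onto W = col(U) is P = U (U^T U)^(-1) U^T.
Compute U^T U =
  [9, -1]
  [-1, 2],
and U^T v = (1, -2).
Solve U^T U · c = U^T v for the coefficients: c = (0, -1). The projection is proj_W(v) = U c.
Check: (v - proj_W(v)) · u_1 = 0  (should be 0).
Check: (v - proj_W(v)) · u_2 = 0  (should be 0).
Result: proj_W(v) = (0, -1, -1).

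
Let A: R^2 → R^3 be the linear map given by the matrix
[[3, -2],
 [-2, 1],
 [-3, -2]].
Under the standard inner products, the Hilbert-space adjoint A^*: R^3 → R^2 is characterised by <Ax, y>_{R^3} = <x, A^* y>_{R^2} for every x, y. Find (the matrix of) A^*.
A^* = A^T =
[[3, -2, -3],
 [-2, 1, -2]]

For real matrices with standard dot products, the defining identity <Ax, y> = <x, A^* y> gives (Ax)^T y = x^T (A^*) y, i.e. x^T A^T y = x^T (A^*) y. Since this holds for all x, y, we must have A^* = A^T. Therefore
A^* =
[[3, -2, -3],
 [-2, 1, -2]].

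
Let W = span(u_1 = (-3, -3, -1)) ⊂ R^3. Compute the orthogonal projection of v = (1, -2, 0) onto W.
proj_W(v) = (-9/19, -9/19, -3/19)

Set up U = [u_1 | ... | u_1] ∈ R^(3×1). The projector onto W = col(U) is P = U (U^T U)^(-1) U^T.
Compute U^T U =
  [19],
and U^T v = (3).
Solve U^T U · c = U^T v for the coefficients: c = (3/19). The projection is proj_W(v) = U c.
Check: (v - proj_W(v)) · u_1 = 0  (should be 0).
Result: proj_W(v) = (-9/19, -9/19, -3/19).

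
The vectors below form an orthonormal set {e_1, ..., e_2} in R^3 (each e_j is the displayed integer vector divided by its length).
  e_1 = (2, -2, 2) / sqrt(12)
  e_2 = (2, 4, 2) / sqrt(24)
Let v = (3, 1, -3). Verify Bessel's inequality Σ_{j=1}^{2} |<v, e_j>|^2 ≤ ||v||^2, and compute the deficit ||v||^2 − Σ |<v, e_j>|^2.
Σ |<v, e_j>|^2 = 1; ||v||^2 = 19; deficit = 18

Write each e_j = u_j / sqrt(<u_j, u_j>) where u_j is the displayed integer vector. Then <v, e_j> = <v, u_j> / sqrt(<u_j, u_j>), so |<v, e_j>|^2 = <v, u_j>^2 / <u_j, u_j>.
Coefficients: <v, e_1> = -2/sqrt(12), <v, e_2> = 4/sqrt(24).
Square and sum: Σ |<v, e_j>|^2 = 1.
Compute ||v||^2 = v·v = 19.
Deficit = 19 − 1 = 18 ≥ 0, confirming Bessel's inequality. (The deficit equals ||v − Σ <v,e_j> e_j||^2, the squared distance from v to span{e_j}.)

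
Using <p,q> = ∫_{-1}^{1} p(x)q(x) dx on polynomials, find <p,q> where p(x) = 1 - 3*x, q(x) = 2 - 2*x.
<p,q> = 8

Expand the product: p(x)·q(x) = 6*x^2 - 8*x + 2.
∫_{-1}^{1} of each monomial x^k gives [2/(k+1) if k even, 0 if k odd]. Integrating term-by-term (or equivalently evaluating the antiderivative F(x) = 2*x^3 - 4*x^2 + 2*x at the endpoints):
  F(1) − F(−1) = 0 − (-8) = 8.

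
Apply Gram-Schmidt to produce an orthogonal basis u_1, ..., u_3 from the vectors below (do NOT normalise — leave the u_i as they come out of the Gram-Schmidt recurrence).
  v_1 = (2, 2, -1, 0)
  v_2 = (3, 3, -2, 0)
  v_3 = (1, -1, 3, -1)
Orthogonal basis:
  u_1 = (2, 2, -1, 0)
  u_2 = (-1/9, -1/9, -4/9, 0)
  u_3 = (1, -1, 0, -1)

Apply the Gram-Schmidt recurrence
  u_1 = v_1
  u_i = v_i − Σ_{j<i} ((v_i · u_j) / (u_j · u_j)) · u_j.

Step by step this gives:
  u_1 = (2, 2, -1, 0)
  u_2 = (-1/9, -1/9, -4/9, 0)
  u_3 = (1, -1, 0, -1)

Orthogonality check:
  u_2 · u_1 = 0 (should be 0)
  u_3 · u_1 = 0 (should be 0)
  u_3 · u_2 = 0 (should be 0)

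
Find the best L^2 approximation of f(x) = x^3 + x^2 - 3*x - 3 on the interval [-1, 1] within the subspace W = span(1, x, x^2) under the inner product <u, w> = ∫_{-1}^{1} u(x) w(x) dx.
g(x) = x^2 - 12*x/5 - 3

The best approximation g ∈ W is the orthogonal projection of f onto W. Writing g = a_0 + a_1 x + a_2 x^2, the coefficients solve the normal equations G · a = b where
  G_{ij} = <φ_i, φ_j> and b_i = <f, φ_i>, with φ_0 = 1, φ_1 = x, φ_2 = x^2.
G =
  [2, 0, 2/3]
  [0, 2/3, 0]
  [2/3, 0, 2/5],
b = (-16/3, -8/5, -8/5).
Solving gives a_0 = -3, a_1 = -12/5, a_2 = 1, so
  g(x) = x^2 - 12*x/5 - 3.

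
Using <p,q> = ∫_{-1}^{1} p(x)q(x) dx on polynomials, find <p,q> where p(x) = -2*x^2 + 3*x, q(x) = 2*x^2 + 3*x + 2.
<p,q> = 26/15

Expand the product: p(x)·q(x) = -4*x^4 + 5*x^2 + 6*x.
∫_{-1}^{1} of each monomial x^k gives [2/(k+1) if k even, 0 if k odd]. Integrating term-by-term (or equivalently evaluating the antiderivative F(x) = -4*x^5/5 + 5*x^3/3 + 3*x^2 at the endpoints):
  F(1) − F(−1) = 58/15 − (32/15) = 26/15.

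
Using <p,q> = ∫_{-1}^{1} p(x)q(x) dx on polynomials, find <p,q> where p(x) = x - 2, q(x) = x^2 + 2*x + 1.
<p,q> = -4

Expand the product: p(x)·q(x) = x^3 - 3*x - 2.
∫_{-1}^{1} of each monomial x^k gives [2/(k+1) if k even, 0 if k odd]. Integrating term-by-term (or equivalently evaluating the antiderivative F(x) = x^4/4 - 3*x^2/2 - 2*x at the endpoints):
  F(1) − F(−1) = -13/4 − (3/4) = -4.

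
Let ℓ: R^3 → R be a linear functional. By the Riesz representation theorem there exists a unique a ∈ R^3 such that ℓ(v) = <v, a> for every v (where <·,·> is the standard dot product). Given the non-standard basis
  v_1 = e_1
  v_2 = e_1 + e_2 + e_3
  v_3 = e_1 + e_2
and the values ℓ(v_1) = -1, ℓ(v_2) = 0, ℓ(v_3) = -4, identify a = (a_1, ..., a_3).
a = (-1, -3, 4)

Write a = (a_1, ..., a_3) in the standard basis. For each basis vector v_i, ℓ(v_i) = <v_i, a> is a linear equation in the a_j's. Collect the n equations into a matrix system V a = ℓ, where row i of V is v_i (expressed in the standard basis). Since V is invertible (lower-triangular with 1s on the diagonal, up to permutation), solve by back-substitution:
  V =
[[1, 0, 0],
 [1, 1, 1],
 [1, 1, 0]]
  V a = (-1, 0, -4)
Solving gives a = (-1, -3, 4).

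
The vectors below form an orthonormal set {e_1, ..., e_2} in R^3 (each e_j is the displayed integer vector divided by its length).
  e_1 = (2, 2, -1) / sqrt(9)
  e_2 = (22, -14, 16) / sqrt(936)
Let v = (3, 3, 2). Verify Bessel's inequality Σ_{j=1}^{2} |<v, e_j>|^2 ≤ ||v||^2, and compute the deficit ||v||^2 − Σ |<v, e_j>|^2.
Σ |<v, e_j>|^2 = 188/13; ||v||^2 = 22; deficit = 98/13

Write each e_j = u_j / sqrt(<u_j, u_j>) where u_j is the displayed integer vector. Then <v, e_j> = <v, u_j> / sqrt(<u_j, u_j>), so |<v, e_j>|^2 = <v, u_j>^2 / <u_j, u_j>.
Coefficients: <v, e_1> = 10/sqrt(9), <v, e_2> = 56/sqrt(936).
Square and sum: Σ |<v, e_j>|^2 = 188/13.
Compute ||v||^2 = v·v = 22.
Deficit = 22 − 188/13 = 98/13 ≥ 0, confirming Bessel's inequality. (The deficit equals ||v − Σ <v,e_j> e_j||^2, the squared distance from v to span{e_j}.)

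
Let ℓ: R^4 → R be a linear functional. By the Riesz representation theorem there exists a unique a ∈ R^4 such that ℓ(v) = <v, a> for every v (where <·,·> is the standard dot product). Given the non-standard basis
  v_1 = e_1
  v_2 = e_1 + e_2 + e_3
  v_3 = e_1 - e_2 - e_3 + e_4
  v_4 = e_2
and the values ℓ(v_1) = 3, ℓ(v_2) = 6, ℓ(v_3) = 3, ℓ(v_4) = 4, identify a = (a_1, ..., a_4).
a = (3, 4, -1, 3)

Write a = (a_1, ..., a_4) in the standard basis. For each basis vector v_i, ℓ(v_i) = <v_i, a> is a linear equation in the a_j's. Collect the n equations into a matrix system V a = ℓ, where row i of V is v_i (expressed in the standard basis). Since V is invertible (lower-triangular with 1s on the diagonal, up to permutation), solve by back-substitution:
  V =
[[1, 0, 0, 0],
 [1, 1, 1, 0],
 [1, -1, -1, 1],
 [0, 1, 0, 0]]
  V a = (3, 6, 3, 4)
Solving gives a = (3, 4, -1, 3).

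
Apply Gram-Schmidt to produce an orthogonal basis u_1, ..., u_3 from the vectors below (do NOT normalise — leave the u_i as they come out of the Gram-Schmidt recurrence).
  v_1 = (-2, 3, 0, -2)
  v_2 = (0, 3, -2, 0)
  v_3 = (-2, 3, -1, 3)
Orthogonal basis:
  u_1 = (-2, 3, 0, -2)
  u_2 = (18/17, 24/17, -2, 18/17)
  u_3 = (-74/35, 18/35, 27/35, 101/35)

Apply the Gram-Schmidt recurrence
  u_1 = v_1
  u_i = v_i − Σ_{j<i} ((v_i · u_j) / (u_j · u_j)) · u_j.

Step by step this gives:
  u_1 = (-2, 3, 0, -2)
  u_2 = (18/17, 24/17, -2, 18/17)
  u_3 = (-74/35, 18/35, 27/35, 101/35)

Orthogonality check:
  u_2 · u_1 = 0 (should be 0)
  u_3 · u_1 = 0 (should be 0)
  u_3 · u_2 = 0 (should be 0)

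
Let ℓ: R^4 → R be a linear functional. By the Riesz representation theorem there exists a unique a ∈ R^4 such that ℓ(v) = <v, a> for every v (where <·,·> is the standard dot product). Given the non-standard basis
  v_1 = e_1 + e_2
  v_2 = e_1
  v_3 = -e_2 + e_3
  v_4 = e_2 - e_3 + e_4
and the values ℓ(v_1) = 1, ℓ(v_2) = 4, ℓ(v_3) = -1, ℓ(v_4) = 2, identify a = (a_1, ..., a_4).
a = (4, -3, -4, 1)

Write a = (a_1, ..., a_4) in the standard basis. For each basis vector v_i, ℓ(v_i) = <v_i, a> is a linear equation in the a_j's. Collect the n equations into a matrix system V a = ℓ, where row i of V is v_i (expressed in the standard basis). Since V is invertible (lower-triangular with 1s on the diagonal, up to permutation), solve by back-substitution:
  V =
[[1, 1, 0, 0],
 [1, 0, 0, 0],
 [0, -1, 1, 0],
 [0, 1, -1, 1]]
  V a = (1, 4, -1, 2)
Solving gives a = (4, -3, -4, 1).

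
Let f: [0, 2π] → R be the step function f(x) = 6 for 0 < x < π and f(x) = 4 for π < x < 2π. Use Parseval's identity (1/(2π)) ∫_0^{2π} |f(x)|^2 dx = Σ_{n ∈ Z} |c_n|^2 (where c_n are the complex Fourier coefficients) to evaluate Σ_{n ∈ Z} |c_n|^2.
Σ |c_n|^2 = 26

Parseval equates the L^2 energy of f (normalised by 1/(2π)) with the ℓ^2 sum of its Fourier coefficients: (1/(2π)) ∫_0^{2π} |f|^2 = Σ |c_n|^2.
Compute the left side: (1/(2π)) [∫_0^π 6^2 dx + ∫_π^{2π} 4^2 dx] = (1/(2π)) · (36π + 16π) = (36 + 16)/2 = 26.
So Σ_{n ∈ Z} |c_n|^2 = 26.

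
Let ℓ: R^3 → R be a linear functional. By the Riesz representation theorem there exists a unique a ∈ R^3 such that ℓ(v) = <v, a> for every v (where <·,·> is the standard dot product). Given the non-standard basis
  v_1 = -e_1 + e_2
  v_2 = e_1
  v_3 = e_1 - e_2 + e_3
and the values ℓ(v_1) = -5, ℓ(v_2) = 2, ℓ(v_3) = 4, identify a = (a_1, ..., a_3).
a = (2, -3, -1)

Write a = (a_1, ..., a_3) in the standard basis. For each basis vector v_i, ℓ(v_i) = <v_i, a> is a linear equation in the a_j's. Collect the n equations into a matrix system V a = ℓ, where row i of V is v_i (expressed in the standard basis). Since V is invertible (lower-triangular with 1s on the diagonal, up to permutation), solve by back-substitution:
  V =
[[-1, 1, 0],
 [1, 0, 0],
 [1, -1, 1]]
  V a = (-5, 2, 4)
Solving gives a = (2, -3, -1).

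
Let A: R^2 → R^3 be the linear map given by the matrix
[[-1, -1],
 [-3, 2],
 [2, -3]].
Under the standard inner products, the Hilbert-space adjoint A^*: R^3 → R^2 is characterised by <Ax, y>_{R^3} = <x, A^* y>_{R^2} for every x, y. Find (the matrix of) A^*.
A^* = A^T =
[[-1, -3, 2],
 [-1, 2, -3]]

For real matrices with standard dot products, the defining identity <Ax, y> = <x, A^* y> gives (Ax)^T y = x^T (A^*) y, i.e. x^T A^T y = x^T (A^*) y. Since this holds for all x, y, we must have A^* = A^T. Therefore
A^* =
[[-1, -3, 2],
 [-1, 2, -3]].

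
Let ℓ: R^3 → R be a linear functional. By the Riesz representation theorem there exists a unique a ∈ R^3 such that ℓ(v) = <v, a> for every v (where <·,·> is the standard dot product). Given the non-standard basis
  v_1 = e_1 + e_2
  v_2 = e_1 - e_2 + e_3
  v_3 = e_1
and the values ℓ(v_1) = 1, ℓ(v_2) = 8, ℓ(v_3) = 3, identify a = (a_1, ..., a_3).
a = (3, -2, 3)

Write a = (a_1, ..., a_3) in the standard basis. For each basis vector v_i, ℓ(v_i) = <v_i, a> is a linear equation in the a_j's. Collect the n equations into a matrix system V a = ℓ, where row i of V is v_i (expressed in the standard basis). Since V is invertible (lower-triangular with 1s on the diagonal, up to permutation), solve by back-substitution:
  V =
[[1, 1, 0],
 [1, -1, 1],
 [1, 0, 0]]
  V a = (1, 8, 3)
Solving gives a = (3, -2, 3).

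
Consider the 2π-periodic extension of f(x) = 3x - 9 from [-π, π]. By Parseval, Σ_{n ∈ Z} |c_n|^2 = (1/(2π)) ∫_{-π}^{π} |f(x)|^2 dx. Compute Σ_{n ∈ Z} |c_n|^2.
Σ |c_n|^2 = 3π^2 + 81

Expand and integrate term by term over [-π, π]:
  ∫ (3x)^2 dx = 9·(2π^3/3); ∫ 2·3·(-9)·x dx = 0 (odd integrand); ∫ (-9)^2 dx = 81·2π.
So (1/(2π)) ∫_{-π}^{π} (3x - 9)^2 dx = 9π^2/3 + 81 = 3π^2 + 81.
Parseval ⇒ Σ |c_n|^2 = 3π^2 + 81.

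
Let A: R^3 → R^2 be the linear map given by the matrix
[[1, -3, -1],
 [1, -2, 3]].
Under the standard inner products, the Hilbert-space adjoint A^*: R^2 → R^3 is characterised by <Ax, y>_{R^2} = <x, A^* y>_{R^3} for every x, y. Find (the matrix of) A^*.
A^* = A^T =
[[1, 1],
 [-3, -2],
 [-1, 3]]

For real matrices with standard dot products, the defining identity <Ax, y> = <x, A^* y> gives (Ax)^T y = x^T (A^*) y, i.e. x^T A^T y = x^T (A^*) y. Since this holds for all x, y, we must have A^* = A^T. Therefore
A^* =
[[1, 1],
 [-3, -2],
 [-1, 3]].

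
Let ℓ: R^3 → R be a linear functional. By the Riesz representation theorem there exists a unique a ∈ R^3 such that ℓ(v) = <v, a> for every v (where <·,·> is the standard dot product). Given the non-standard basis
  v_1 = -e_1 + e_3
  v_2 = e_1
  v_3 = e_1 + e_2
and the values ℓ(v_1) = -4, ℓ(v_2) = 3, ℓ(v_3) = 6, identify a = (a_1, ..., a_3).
a = (3, 3, -1)

Write a = (a_1, ..., a_3) in the standard basis. For each basis vector v_i, ℓ(v_i) = <v_i, a> is a linear equation in the a_j's. Collect the n equations into a matrix system V a = ℓ, where row i of V is v_i (expressed in the standard basis). Since V is invertible (lower-triangular with 1s on the diagonal, up to permutation), solve by back-substitution:
  V =
[[-1, 0, 1],
 [1, 0, 0],
 [1, 1, 0]]
  V a = (-4, 3, 6)
Solving gives a = (3, 3, -1).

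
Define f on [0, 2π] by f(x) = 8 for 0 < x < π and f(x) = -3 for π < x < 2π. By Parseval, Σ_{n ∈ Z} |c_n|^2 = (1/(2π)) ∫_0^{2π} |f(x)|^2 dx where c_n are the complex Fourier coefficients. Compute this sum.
Σ |c_n|^2 = 73/2

Parseval equates the L^2 energy of f (normalised by 1/(2π)) with the ℓ^2 sum of its Fourier coefficients: (1/(2π)) ∫_0^{2π} |f|^2 = Σ |c_n|^2.
Compute the left side: (1/(2π)) [∫_0^π 8^2 dx + ∫_π^{2π} (-3)^2 dx] = (1/(2π)) · (64π + 9π) = (64 + 9)/2 = 73/2.
So Σ_{n ∈ Z} |c_n|^2 = 73/2.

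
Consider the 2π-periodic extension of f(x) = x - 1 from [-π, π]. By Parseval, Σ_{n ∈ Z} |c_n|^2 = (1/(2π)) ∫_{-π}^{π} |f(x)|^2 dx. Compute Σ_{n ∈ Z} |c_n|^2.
Σ |c_n|^2 = π^2/3 + 1

Expand and integrate term by term over [-π, π]:
  ∫ (x)^2 dx = 1·(2π^3/3); ∫ 2·1·(-1)·x dx = 0 (odd integrand); ∫ (-1)^2 dx = 1·2π.
So (1/(2π)) ∫_{-π}^{π} (x - 1)^2 dx = 1π^2/3 + 1 = π^2/3 + 1.
Parseval ⇒ Σ |c_n|^2 = π^2/3 + 1.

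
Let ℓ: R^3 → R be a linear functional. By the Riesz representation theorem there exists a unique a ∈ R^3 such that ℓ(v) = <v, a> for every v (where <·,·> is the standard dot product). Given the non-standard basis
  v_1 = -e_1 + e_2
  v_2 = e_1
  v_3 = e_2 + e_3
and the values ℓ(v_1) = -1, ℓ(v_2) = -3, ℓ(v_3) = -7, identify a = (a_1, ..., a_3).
a = (-3, -4, -3)

Write a = (a_1, ..., a_3) in the standard basis. For each basis vector v_i, ℓ(v_i) = <v_i, a> is a linear equation in the a_j's. Collect the n equations into a matrix system V a = ℓ, where row i of V is v_i (expressed in the standard basis). Since V is invertible (lower-triangular with 1s on the diagonal, up to permutation), solve by back-substitution:
  V =
[[-1, 1, 0],
 [1, 0, 0],
 [0, 1, 1]]
  V a = (-1, -3, -7)
Solving gives a = (-3, -4, -3).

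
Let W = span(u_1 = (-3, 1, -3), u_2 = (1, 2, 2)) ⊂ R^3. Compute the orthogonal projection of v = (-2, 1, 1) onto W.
proj_W(v) = (-42/61, 91/61, -9/61)

Set up U = [u_1 | ... | u_2] ∈ R^(3×2). The projector onto W = col(U) is P = U (U^T U)^(-1) U^T.
Compute U^T U =
  [19, -7]
  [-7, 9],
and U^T v = (4, 2).
Solve U^T U · c = U^T v for the coefficients: c = (25/61, 33/61). The projection is proj_W(v) = U c.
Check: (v - proj_W(v)) · u_1 = 0  (should be 0).
Check: (v - proj_W(v)) · u_2 = 0  (should be 0).
Result: proj_W(v) = (-42/61, 91/61, -9/61).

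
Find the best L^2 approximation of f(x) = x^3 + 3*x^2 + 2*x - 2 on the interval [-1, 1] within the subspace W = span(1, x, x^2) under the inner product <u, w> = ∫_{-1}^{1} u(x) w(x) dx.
g(x) = 3*x^2 + 13*x/5 - 2

The best approximation g ∈ W is the orthogonal projection of f onto W. Writing g = a_0 + a_1 x + a_2 x^2, the coefficients solve the normal equations G · a = b where
  G_{ij} = <φ_i, φ_j> and b_i = <f, φ_i>, with φ_0 = 1, φ_1 = x, φ_2 = x^2.
G =
  [2, 0, 2/3]
  [0, 2/3, 0]
  [2/3, 0, 2/5],
b = (-2, 26/15, -2/15).
Solving gives a_0 = -2, a_1 = 13/5, a_2 = 3, so
  g(x) = 3*x^2 + 13*x/5 - 2.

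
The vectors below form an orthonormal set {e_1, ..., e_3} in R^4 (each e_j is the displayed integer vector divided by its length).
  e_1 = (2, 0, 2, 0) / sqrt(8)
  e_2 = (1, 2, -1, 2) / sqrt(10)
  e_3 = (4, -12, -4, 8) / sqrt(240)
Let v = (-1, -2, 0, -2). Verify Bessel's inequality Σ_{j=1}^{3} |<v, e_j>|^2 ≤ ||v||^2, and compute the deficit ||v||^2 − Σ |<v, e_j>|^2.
Σ |<v, e_j>|^2 = 26/3; ||v||^2 = 9; deficit = 1/3

Write each e_j = u_j / sqrt(<u_j, u_j>) where u_j is the displayed integer vector. Then <v, e_j> = <v, u_j> / sqrt(<u_j, u_j>), so |<v, e_j>|^2 = <v, u_j>^2 / <u_j, u_j>.
Coefficients: <v, e_1> = -2/sqrt(8), <v, e_2> = -9/sqrt(10), <v, e_3> = 4/sqrt(240).
Square and sum: Σ |<v, e_j>|^2 = 26/3.
Compute ||v||^2 = v·v = 9.
Deficit = 9 − 26/3 = 1/3 ≥ 0, confirming Bessel's inequality. (The deficit equals ||v − Σ <v,e_j> e_j||^2, the squared distance from v to span{e_j}.)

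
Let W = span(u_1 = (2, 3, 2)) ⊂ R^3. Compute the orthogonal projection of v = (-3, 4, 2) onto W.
proj_W(v) = (20/17, 30/17, 20/17)

Set up U = [u_1 | ... | u_1] ∈ R^(3×1). The projector onto W = col(U) is P = U (U^T U)^(-1) U^T.
Compute U^T U =
  [17],
and U^T v = (10).
Solve U^T U · c = U^T v for the coefficients: c = (10/17). The projection is proj_W(v) = U c.
Check: (v - proj_W(v)) · u_1 = 0  (should be 0).
Result: proj_W(v) = (20/17, 30/17, 20/17).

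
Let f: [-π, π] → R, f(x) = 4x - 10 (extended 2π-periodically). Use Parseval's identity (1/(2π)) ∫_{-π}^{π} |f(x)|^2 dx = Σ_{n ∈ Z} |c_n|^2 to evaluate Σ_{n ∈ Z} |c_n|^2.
Σ |c_n|^2 = 16π^2/3 + 100

Expand and integrate term by term over [-π, π]:
  ∫ (4x)^2 dx = 16·(2π^3/3); ∫ 2·4·(-10)·x dx = 0 (odd integrand); ∫ (-10)^2 dx = 100·2π.
So (1/(2π)) ∫_{-π}^{π} (4x - 10)^2 dx = 16π^2/3 + 100 = 16π^2/3 + 100.
Parseval ⇒ Σ |c_n|^2 = 16π^2/3 + 100.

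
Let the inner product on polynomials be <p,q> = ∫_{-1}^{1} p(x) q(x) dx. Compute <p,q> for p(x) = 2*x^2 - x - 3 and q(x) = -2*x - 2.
<p,q> = 32/3

Expand the product: p(x)·q(x) = -4*x^3 - 2*x^2 + 8*x + 6.
∫_{-1}^{1} of each monomial x^k gives [2/(k+1) if k even, 0 if k odd]. Integrating term-by-term (or equivalently evaluating the antiderivative F(x) = -x^4 - 2*x^3/3 + 4*x^2 + 6*x at the endpoints):
  F(1) − F(−1) = 25/3 − (-7/3) = 32/3.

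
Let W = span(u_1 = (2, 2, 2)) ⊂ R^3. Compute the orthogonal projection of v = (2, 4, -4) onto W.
proj_W(v) = (2/3, 2/3, 2/3)

Set up U = [u_1 | ... | u_1] ∈ R^(3×1). The projector onto W = col(U) is P = U (U^T U)^(-1) U^T.
Compute U^T U =
  [12],
and U^T v = (4).
Solve U^T U · c = U^T v for the coefficients: c = (1/3). The projection is proj_W(v) = U c.
Check: (v - proj_W(v)) · u_1 = 0  (should be 0).
Result: proj_W(v) = (2/3, 2/3, 2/3).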